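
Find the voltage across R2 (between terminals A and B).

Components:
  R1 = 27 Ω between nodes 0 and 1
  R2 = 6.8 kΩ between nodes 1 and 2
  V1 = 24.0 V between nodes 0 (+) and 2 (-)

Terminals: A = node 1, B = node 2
R1 and R2 are in series across V1 (node 0 → node 1 → node 2), and the output A–B is taken across R2, so this is a voltage divider.
Series current: I = V1/(R1 + R2) = 24/(27 + 6800) = 24/6827 = 0.003515 A
V_R2 = I × R2 = V1 × R2/(R1 + R2) = 24 × 6800/6827 = 23.91 V

Final answer: 23.91 V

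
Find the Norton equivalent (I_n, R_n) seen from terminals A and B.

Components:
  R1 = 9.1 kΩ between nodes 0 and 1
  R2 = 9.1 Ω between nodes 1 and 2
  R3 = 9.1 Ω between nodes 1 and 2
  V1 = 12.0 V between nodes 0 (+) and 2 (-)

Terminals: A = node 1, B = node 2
Find the Thévenin equivalent first; then I_n = V_th/R_th and R_n = R_th.
Step 1 — V_th is the open-circuit voltage V_A - V_B (nothing connected across the terminals).
Nodal analysis, taking node 2 as the 0 V reference.
Source V1 fixes V_0 = 12 V.
KCL at each unknown node (sum of currents leaving = 0; resistances in Ω):
  Node 1: (V_1 - 12)/9100 + (V_1 - 0)/9.1 + (V_1 - 0)/9.1 = 0
Collecting terms: 0.2199 × V_1 = 0.001319  =>  V_1 = 0.005997 V
V_th = V_1 - V_2 = 0.005997 - 0 = 0.005997 V
Step 2 — R_th: zero the source — replace V1 by a short circuit (node 2 merges into node 0) — and find the resistance seen between A (node 1) and B (node 0).
Reduce the network between node 1 (A) and node 0 (B) by series/parallel combination:
  Rp1 = R1 ‖ R2 ‖ R3 (parallel, all between nodes 0 and 1) = 1/(1/9100 + 1/9.1 + 1/9.1) = 4.548 Ω
R_th = 4.548 Ω
I_n = V_th/R_th = 0.005997/4.548 = 0.001319 A, and R_n = R_th = 4.548 Ω

Final answer: I_n = 0.001319 A, R_n = 4.548 Ω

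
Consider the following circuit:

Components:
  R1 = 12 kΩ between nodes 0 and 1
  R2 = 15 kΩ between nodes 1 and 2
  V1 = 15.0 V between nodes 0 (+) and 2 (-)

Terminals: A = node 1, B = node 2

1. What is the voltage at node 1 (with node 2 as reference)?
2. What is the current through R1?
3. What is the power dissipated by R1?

Nodal analysis, taking node 2 as the 0 V reference.
Source V1 fixes V_0 = 15 V.
KCL at each unknown node (sum of currents leaving = 0; resistances in Ω):
  Node 1: (V_1 - 15)/12000 + (V_1 - 0)/15000 = 0
Collecting terms: 0.00015 × V_1 = 0.00125  =>  V_1 = 8.333 V
Part 1:
  Read off the nodal solution: V_1 = 8.333 V
Part 2:
  I_R1 = (V_0 - V_1)/R1 = (15 - 8.333)/12000 = 0.0005556 A
  Magnitude: I_R1 = 0.0005556 A
Part 3:
  I_R1 = (V_0 - V_1)/R1 = (15 - 8.333)/12000 = 0.0005556 A
  P_R1 = I_R1² × R1 = (0.0005556)² × 12000 = 0.003704 W

Final answers:
1. V_1 = 8.333 V
2. I_R1 = 0.0005556 A
3. P_R1 = 0.003704 W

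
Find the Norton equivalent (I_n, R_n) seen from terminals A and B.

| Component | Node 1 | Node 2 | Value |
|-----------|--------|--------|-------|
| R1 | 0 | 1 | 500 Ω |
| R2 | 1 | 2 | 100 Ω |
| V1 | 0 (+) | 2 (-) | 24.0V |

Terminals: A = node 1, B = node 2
Find the Thévenin equivalent first; then I_n = V_th/R_th and R_n = R_th.
Step 1 — V_th is the open-circuit voltage V_A - V_B (nothing connected across the terminals).
Nodal analysis, taking node 2 as the 0 V reference.
Source V1 fixes V_0 = 24 V.
KCL at each unknown node (sum of currents leaving = 0; resistances in Ω):
  Node 1: (V_1 - 24)/500 + (V_1 - 0)/100 = 0
Collecting terms: 0.012 × V_1 = 0.048  =>  V_1 = 4 V
V_th = V_1 - V_2 = 4 - 0 = 4 V
Step 2 — R_th: zero the source — replace V1 by a short circuit (node 2 merges into node 0) — and find the resistance seen between A (node 1) and B (node 0).
Reduce the network between node 1 (A) and node 0 (B) by series/parallel combination:
  Rp1 = R1 ‖ R2 (parallel, both between nodes 0 and 1) = 1/(1/500 + 1/100) = 83.33 Ω
R_th = 83.33 Ω
I_n = V_th/R_th = 4/83.33 = 0.048 A, and R_n = R_th = 83.33 Ω

Final answer: I_n = 0.048 A, R_n = 83.33 Ω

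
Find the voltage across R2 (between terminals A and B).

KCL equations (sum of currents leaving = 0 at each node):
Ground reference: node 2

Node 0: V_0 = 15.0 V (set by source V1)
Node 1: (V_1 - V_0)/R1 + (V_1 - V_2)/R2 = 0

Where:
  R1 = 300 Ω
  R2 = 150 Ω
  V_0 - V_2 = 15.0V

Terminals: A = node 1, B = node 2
R1 and R2 are in series across V1 (node 0 → node 1 → node 2), and the output A–B is taken across R2, so this is a voltage divider.
Series current: I = V1/(R1 + R2) = 15/(300 + 150) = 15/450 = 0.03333 A
V_R2 = I × R2 = V1 × R2/(R1 + R2) = 15 × 150/450 = 5 V

Final answer: 5 V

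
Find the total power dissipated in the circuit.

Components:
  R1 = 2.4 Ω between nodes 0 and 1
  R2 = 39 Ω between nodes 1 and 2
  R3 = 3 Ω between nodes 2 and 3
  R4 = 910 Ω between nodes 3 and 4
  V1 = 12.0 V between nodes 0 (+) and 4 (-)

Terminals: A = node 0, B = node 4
Nodal analysis, taking node 4 as the 0 V reference.
Source V1 fixes V_0 = 12 V.
KCL at each unknown node (sum of currents leaving = 0; resistances in Ω):
  Node 1: (V_1 - 12)/2.4 + (V_1 - V_2)/39 = 0
  Node 2: (V_2 - V_1)/39 + (V_2 - V_3)/3 = 0
  Node 3: (V_3 - V_2)/3 + (V_3 - 0)/910 = 0
Collecting terms (coefficients in siemens):
  0.4423·V_1 - 0.02564·V_2 = 5
  0.359·V_2 - 0.02564·V_1 - 0.3333·V_3 = 0
  0.3344·V_3 - 0.3333·V_2 = 0
Solving these 3 simultaneous equations (Gaussian elimination) gives:
  V_1 = 11.97 V, V_2 = 11.48 V, V_3 = 11.44 V
Power in each resistor, P = (ΔV)²/R:
  P_R1 = (12 - 11.97)²/2.4 = 0.0003794 W
  P_R2 = (11.97 - 11.48)²/39 = 0.006165 W
  P_R3 = (11.48 - 11.44)²/3 = 0.0004743 W
  P_R4 = (11.44 - 0)²/910 = 0.1439 W
P_total = P_R1 + P_R2 + P_R3 + P_R4 = 0.1509 W

Final answer: 0.1509 W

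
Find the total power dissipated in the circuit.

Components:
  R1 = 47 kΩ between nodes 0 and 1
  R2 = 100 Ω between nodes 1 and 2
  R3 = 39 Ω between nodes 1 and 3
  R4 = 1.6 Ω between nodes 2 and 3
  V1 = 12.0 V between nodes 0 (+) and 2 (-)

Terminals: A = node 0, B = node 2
Nodal analysis, taking node 2 as the 0 V reference.
Source V1 fixes V_0 = 12 V.
KCL at each unknown node (sum of currents leaving = 0; resistances in Ω):
  Node 1: (V_1 - 12)/47000 + (V_1 - 0)/100 + (V_1 - V_3)/39 = 0
  Node 3: (V_3 - V_1)/39 + (V_3 - 0)/1.6 = 0
Collecting terms (coefficients in siemens):
  0.03566·V_1 - 0.02564·V_3 = 0.0002553
  0.6506·V_3 - 0.02564·V_1 = 0
Determinant D = (0.03566)(0.6506) - (-0.02564)(-0.02564) = 0.02255
V_1 = [(0.0002553)(0.6506) - (-0.02564)(0)]/D = 0.007368 V
V_3 = [(0.03566)(0) - (0.0002553)(-0.02564)]/D = 0.0002904 V
Power in each resistor, P = (ΔV)²/R:
  P_R1 = (12 - 0.007368)²/47000 = 0.00306 W
  P_R2 = (0.007368 - 0)²/100 = 0.0000005429 W
  P_R3 = (0.007368 - 0.0002904)²/39 = 0.000001284 W
  P_R4 = (0 - 0.0002904)²/1.6 = 0.0000000527 W
P_total = P_R1 + P_R2 + P_R3 + P_R4 = 0.003062 W

Final answer: 0.003062 W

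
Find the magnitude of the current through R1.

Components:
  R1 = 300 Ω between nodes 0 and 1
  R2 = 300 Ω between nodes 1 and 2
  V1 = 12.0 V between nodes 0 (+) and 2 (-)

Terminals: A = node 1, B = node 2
Nodal analysis, taking node 2 as the 0 V reference.
Source V1 fixes V_0 = 12 V.
KCL at each unknown node (sum of currents leaving = 0; resistances in Ω):
  Node 1: (V_1 - 12)/300 + (V_1 - 0)/300 = 0
Collecting terms: 0.006667 × V_1 = 0.04  =>  V_1 = 6 V
I_R1 = (V_0 - V_1)/R1 = (12 - 6)/300 = 0.02 A
|I_R1| = 0.02 A

Final answer: |I_R1| = 0.02 A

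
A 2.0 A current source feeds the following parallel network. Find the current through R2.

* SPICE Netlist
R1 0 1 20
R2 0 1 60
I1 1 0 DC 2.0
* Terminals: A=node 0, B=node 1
All resistors sit directly between nodes 0 and 1, so they are in parallel and share one voltage V; the full source current 2 A splits among them.
1/R_par = 1/20 + 1/60 = 0.06667 S  =>  R_par = 15 Ω
V = I × R_par = 2 × 15 = 30 V
I_R2 = V/R2 = 30/60 = 0.5 A

Final answer: 0.5 A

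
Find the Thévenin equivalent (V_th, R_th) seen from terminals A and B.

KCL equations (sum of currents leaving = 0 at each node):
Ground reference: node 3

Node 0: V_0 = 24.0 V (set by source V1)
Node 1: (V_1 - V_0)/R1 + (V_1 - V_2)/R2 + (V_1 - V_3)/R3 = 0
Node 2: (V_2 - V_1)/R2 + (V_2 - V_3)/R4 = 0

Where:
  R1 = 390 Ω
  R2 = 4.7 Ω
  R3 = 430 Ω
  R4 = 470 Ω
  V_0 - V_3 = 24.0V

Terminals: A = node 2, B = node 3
Step 1 — V_th is the open-circuit voltage V_A - V_B (nothing connected across the terminals).
Nodal analysis, taking node 3 as the 0 V reference.
Source V1 fixes V_0 = 24 V.
KCL at each unknown node (sum of currents leaving = 0; resistances in Ω):
  Node 1: (V_1 - 24)/390 + (V_1 - V_2)/4.7 + (V_1 - 0)/430 = 0
  Node 2: (V_2 - V_1)/4.7 + (V_2 - 0)/470 = 0
Collecting terms (coefficients in siemens):
  0.2177·V_1 - 0.2128·V_2 = 0.06154
  0.2149·V_2 - 0.2128·V_1 = 0
Determinant D = (0.2177)(0.2149) - (-0.2128)(-0.2128) = 0.001503
V_1 = [(0.06154)(0.2149) - (-0.2128)(0)]/D = 8.796 V
V_2 = [(0.2177)(0) - (0.06154)(-0.2128)]/D = 8.709 V
V_th = V_2 - V_3 = 8.709 - 0 = 8.709 V
Step 2 — R_th: zero the source — replace V1 by a short circuit (node 3 merges into node 0) — and find the resistance seen between A (node 2) and B (node 0).
Reduce the network between node 2 (A) and node 0 (B) by series/parallel combination:
  Rp1 = R1 ‖ R3 (parallel, both between nodes 0 and 1) = 1/(1/390 + 1/430) = 204.5 Ω
  Rs1 = R2 + Rp1 (series, joined only at node 1) = 4.7 + 204.5 = 209.2 Ω
  Rp2 = R4 ‖ Rs1 (parallel, both between nodes 0 and 2) = 1/(1/470 + 1/209.2) = 144.8 Ω
R_th = 144.8 Ω

Final answer: V_th = 8.709 V, R_th = 144.8 Ω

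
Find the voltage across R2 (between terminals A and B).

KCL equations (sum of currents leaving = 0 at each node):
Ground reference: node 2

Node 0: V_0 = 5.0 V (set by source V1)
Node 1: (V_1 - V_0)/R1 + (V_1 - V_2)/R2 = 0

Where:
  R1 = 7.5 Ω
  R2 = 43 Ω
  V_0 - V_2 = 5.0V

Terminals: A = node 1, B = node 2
R1 and R2 are in series across V1 (node 0 → node 1 → node 2), and the output A–B is taken across R2, so this is a voltage divider.
Series current: I = V1/(R1 + R2) = 5/(7.5 + 43) = 5/50.5 = 0.09901 A
V_R2 = I × R2 = V1 × R2/(R1 + R2) = 5 × 43/50.5 = 4.257 V

Final answer: 4.257 V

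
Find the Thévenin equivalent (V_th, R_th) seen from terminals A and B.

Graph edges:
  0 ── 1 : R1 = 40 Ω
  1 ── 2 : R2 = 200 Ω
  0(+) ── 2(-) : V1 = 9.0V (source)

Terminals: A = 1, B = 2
Step 1 — V_th is the open-circuit voltage V_A - V_B (nothing connected across the terminals).
Nodal analysis, taking node 2 as the 0 V reference.
Source V1 fixes V_0 = 9 V.
KCL at each unknown node (sum of currents leaving = 0; resistances in Ω):
  Node 1: (V_1 - 9)/40 + (V_1 - 0)/200 = 0
Collecting terms: 0.03 × V_1 = 0.225  =>  V_1 = 7.5 V
V_th = V_1 - V_2 = 7.5 - 0 = 7.5 V
Step 2 — R_th: zero the source — replace V1 by a short circuit (node 2 merges into node 0) — and find the resistance seen between A (node 1) and B (node 0).
Reduce the network between node 1 (A) and node 0 (B) by series/parallel combination:
  Rp1 = R1 ‖ R2 (parallel, both between nodes 0 and 1) = 1/(1/40 + 1/200) = 33.33 Ω
R_th = 33.33 Ω

Final answer: V_th = 7.5 V, R_th = 33.33 Ω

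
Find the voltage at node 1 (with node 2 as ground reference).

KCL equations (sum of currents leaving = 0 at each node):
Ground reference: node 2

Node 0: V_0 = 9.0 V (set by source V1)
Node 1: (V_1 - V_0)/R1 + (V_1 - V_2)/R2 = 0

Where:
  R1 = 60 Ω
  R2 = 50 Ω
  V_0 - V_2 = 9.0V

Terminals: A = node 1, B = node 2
Nodal analysis, taking node 2 as the 0 V reference.
Source V1 fixes V_0 = 9 V.
KCL at each unknown node (sum of currents leaving = 0; resistances in Ω):
  Node 1: (V_1 - 9)/60 + (V_1 - 0)/50 = 0
Collecting terms: 0.03667 × V_1 = 0.15  =>  V_1 = 4.091 V
The requested potential is V_1 = 4.091 V.

Final answer: V_1 = 4.091 V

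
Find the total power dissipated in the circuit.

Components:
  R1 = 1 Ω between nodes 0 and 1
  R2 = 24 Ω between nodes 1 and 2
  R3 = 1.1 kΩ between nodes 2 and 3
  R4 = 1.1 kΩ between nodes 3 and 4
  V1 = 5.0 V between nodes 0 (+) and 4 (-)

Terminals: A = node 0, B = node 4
Nodal analysis, taking node 4 as the 0 V reference.
Source V1 fixes V_0 = 5 V.
KCL at each unknown node (sum of currents leaving = 0; resistances in Ω):
  Node 1: (V_1 - 5)/1 + (V_1 - V_2)/24 = 0
  Node 2: (V_2 - V_1)/24 + (V_2 - V_3)/1100 = 0
  Node 3: (V_3 - V_2)/1100 + (V_3 - 0)/1100 = 0
Collecting terms (coefficients in siemens):
  1.042·V_1 - 0.04167·V_2 = 5
  0.04258·V_2 - 0.04167·V_1 - 0.0009091·V_3 = 0
  0.001818·V_3 - 0.0009091·V_2 = 0
Solving these 3 simultaneous equations (Gaussian elimination) gives:
  V_1 = 4.998 V, V_2 = 4.944 V, V_3 = 2.472 V
Power in each resistor, P = (ΔV)²/R:
  P_R1 = (5 - 4.998)²/1 = 0.00000505 W
  P_R2 = (4.998 - 4.944)²/24 = 0.0001212 W
  P_R3 = (4.944 - 2.472)²/1100 = 0.005555 W
  P_R4 = (2.472 - 0)²/1100 = 0.005555 W
P_total = P_R1 + P_R2 + P_R3 + P_R4 = 0.01124 W

Final answer: 0.01124 W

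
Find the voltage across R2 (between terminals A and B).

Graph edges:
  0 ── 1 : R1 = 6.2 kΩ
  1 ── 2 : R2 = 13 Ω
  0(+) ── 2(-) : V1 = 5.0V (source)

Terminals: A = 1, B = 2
R1 and R2 are in series across V1 (node 0 → node 1 → node 2), and the output A–B is taken across R2, so this is a voltage divider.
Series current: I = V1/(R1 + R2) = 5/(6200 + 13) = 5/6213 = 0.0008048 A
V_R2 = I × R2 = V1 × R2/(R1 + R2) = 5 × 13/6213 = 0.01046 V

Final answer: 0.01046 V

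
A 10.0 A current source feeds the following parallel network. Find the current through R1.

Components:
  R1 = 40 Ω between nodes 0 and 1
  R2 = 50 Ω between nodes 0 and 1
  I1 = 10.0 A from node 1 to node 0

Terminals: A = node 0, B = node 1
All resistors sit directly between nodes 0 and 1, so they are in parallel and share one voltage V; the full source current 10 A splits among them.
1/R_par = 1/40 + 1/50 = 0.045 S  =>  R_par = 22.22 Ω
V = I × R_par = 10 × 22.22 = 222.2 V
I_R1 = V/R1 = 222.2/40 = 5.556 A

Final answer: 5.556 A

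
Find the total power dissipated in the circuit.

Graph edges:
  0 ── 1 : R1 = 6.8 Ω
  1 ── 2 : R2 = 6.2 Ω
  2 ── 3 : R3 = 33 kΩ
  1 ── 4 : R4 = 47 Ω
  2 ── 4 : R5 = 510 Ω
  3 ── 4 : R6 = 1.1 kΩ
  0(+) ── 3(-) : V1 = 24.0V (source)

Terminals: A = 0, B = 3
Nodal analysis, taking node 3 as the 0 V reference.
Source V1 fixes V_0 = 24 V.
KCL at each unknown node (sum of currents leaving = 0; resistances in Ω):
  Node 1: (V_1 - 24)/6.8 + (V_1 - V_2)/6.2 + (V_1 - V_4)/47 = 0
  Node 2: (V_2 - V_1)/6.2 + (V_2 - 0)/33000 + (V_2 - V_4)/510 = 0
  Node 4: (V_4 - V_1)/47 + (V_4 - V_2)/510 + (V_4 - 0)/1100 = 0
Collecting terms (coefficients in siemens):
  0.3296·V_1 - 0.1613·V_2 - 0.02128·V_4 = 3.529
  0.1633·V_2 - 0.1613·V_1 - 0.001961·V_4 = 0
  0.02415·V_4 - 0.02128·V_1 - 0.001961·V_2 = 0
Solving these 3 simultaneous equations (Gaussian elimination) gives:
  V_1 = 23.85 V, V_2 = 23.84 V, V_4 = 22.95 V
Power in each resistor, P = (ΔV)²/R:
  P_R1 = (24 - 23.85)²/6.8 = 0.00317 W
  P_R2 = (23.85 - 23.84)²/6.2 = 0.00003739 W
  P_R3 = (23.84 - 0)²/33000 = 0.01722 W
  P_R4 = (23.85 - 22.95)²/47 = 0.01721 W
  P_R5 = (23.84 - 22.95)²/510 = 0.001532 W
  P_R6 = (0 - 22.95)²/1100 = 0.479 W
P_total = P_R1 + P_R2 + P_R3 + P_R4 + P_R5 + P_R6 = 0.5181 W

Final answer: 0.5181 W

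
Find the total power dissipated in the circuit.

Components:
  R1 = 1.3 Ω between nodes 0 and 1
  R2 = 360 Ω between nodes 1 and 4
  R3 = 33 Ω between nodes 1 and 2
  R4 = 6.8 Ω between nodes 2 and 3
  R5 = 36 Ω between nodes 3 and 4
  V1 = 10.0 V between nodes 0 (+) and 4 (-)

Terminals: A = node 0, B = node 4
Nodal analysis, taking node 4 as the 0 V reference.
Source V1 fixes V_0 = 10 V.
KCL at each unknown node (sum of currents leaving = 0; resistances in Ω):
  Node 1: (V_1 - 10)/1.3 + (V_1 - 0)/360 + (V_1 - V_2)/33 = 0
  Node 2: (V_2 - V_1)/33 + (V_2 - V_3)/6.8 = 0
  Node 3: (V_3 - V_2)/6.8 + (V_3 - 0)/36 = 0
Collecting terms (coefficients in siemens):
  0.8023·V_1 - 0.0303·V_2 = 7.692
  0.1774·V_2 - 0.0303·V_1 - 0.1471·V_3 = 0
  0.1748·V_3 - 0.1471·V_2 = 0
Solving these 3 simultaneous equations (Gaussian elimination) gives:
  V_1 = 9.797 V, V_2 = 5.532 V, V_3 = 4.653 V
Power in each resistor, P = (ΔV)²/R:
  P_R1 = (10 - 9.797)²/1.3 = 0.03182 W
  P_R2 = (9.797 - 0)²/360 = 0.2666 W
  P_R3 = (9.797 - 5.532)²/33 = 0.5512 W
  P_R4 = (5.532 - 4.653)²/6.8 = 0.1136 W
  P_R5 = (4.653 - 0)²/36 = 0.6013 W
P_total = P_R1 + P_R2 + P_R3 + P_R4 + P_R5 = 1.565 W

Final answer: 1.565 W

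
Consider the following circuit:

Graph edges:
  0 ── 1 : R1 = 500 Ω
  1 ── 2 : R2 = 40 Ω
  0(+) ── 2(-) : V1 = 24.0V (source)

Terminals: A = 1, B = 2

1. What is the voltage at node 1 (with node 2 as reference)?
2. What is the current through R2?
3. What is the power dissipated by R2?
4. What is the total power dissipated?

Nodal analysis, taking node 2 as the 0 V reference.
Source V1 fixes V_0 = 24 V.
KCL at each unknown node (sum of currents leaving = 0; resistances in Ω):
  Node 1: (V_1 - 24)/500 + (V_1 - 0)/40 = 0
Collecting terms: 0.027 × V_1 = 0.048  =>  V_1 = 1.778 V
Part 1:
  Read off the nodal solution: V_1 = 1.778 V
Part 2:
  I_R2 = (V_1 - V_2)/R2 = (1.778 - 0)/40 = 0.04444 A
  Magnitude: I_R2 = 0.04444 A
Part 3:
  I_R2 = (V_1 - V_2)/R2 = (1.778 - 0)/40 = 0.04444 A
  P_R2 = I_R2² × R2 = (0.04444)² × 40 = 0.07901 W
Part 4:
  Power in each resistor, P = (ΔV)²/R:
    P_R1 = (24 - 1.778)²/500 = 0.9877 W
    P_R2 = (1.778 - 0)²/40 = 0.07901 W
  P_total = P_R1 + P_R2 = 1.067 W

Final answers:
1. V_1 = 1.778 V
2. I_R2 = 0.04444 A
3. P_R2 = 0.07901 W
4. P_total = 1.067 W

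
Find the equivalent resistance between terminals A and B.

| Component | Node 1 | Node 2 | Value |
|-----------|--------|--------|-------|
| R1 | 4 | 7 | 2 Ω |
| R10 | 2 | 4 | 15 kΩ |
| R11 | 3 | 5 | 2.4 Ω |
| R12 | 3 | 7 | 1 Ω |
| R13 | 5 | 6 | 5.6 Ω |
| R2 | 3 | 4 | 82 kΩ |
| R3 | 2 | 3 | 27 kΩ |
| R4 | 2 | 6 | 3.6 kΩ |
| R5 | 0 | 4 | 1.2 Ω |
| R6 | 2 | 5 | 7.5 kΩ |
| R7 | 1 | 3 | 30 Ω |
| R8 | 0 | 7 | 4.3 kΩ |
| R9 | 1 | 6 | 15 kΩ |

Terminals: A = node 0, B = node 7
The network is not a plain series/parallel combination. Inject a 1 A test current into terminal A (node 0) and return it from terminal B (node 7); then R_eq = V_A / (1 A).
Nodal analysis, taking node 7 as the 0 V reference.
Current source I_test pushes 1 A into node 0 and draws it out of node 7.
KCL at each unknown node (sum of currents leaving = 0; resistances in Ω):
  Node 0: (V_0 - V_4)/1.2 + (V_0 - 0)/4300 - 1 = 0
  Node 1: (V_1 - V_3)/30 + (V_1 - V_6)/15000 = 0
  Node 2: (V_2 - V_3)/27000 + (V_2 - V_6)/3600 + (V_2 - V_5)/7500 + (V_2 - V_4)/15000 = 0
  Node 3: (V_3 - V_1)/30 + (V_3 - V_2)/27000 + (V_3 - V_4)/82000 + (V_3 - V_5)/2.4 + (V_3 - 0)/1 = 0
  Node 4: (V_4 - V_0)/1.2 + (V_4 - V_2)/15000 + (V_4 - V_3)/82000 + (V_4 - 0)/2 = 0
  Node 5: (V_5 - V_2)/7500 + (V_5 - V_3)/2.4 + (V_5 - V_6)/5.6 = 0
  Node 6: (V_6 - V_1)/15000 + (V_6 - V_2)/3600 + (V_6 - V_5)/5.6 = 0
Collecting terms (coefficients in siemens):
  0.8336·V_0 - 0.8333·V_4 = 1
  0.0334·V_1 - 0.03333·V_3 - 0.00006667·V_6 = 0
  0.0005148·V_2 - 0.00003704·V_3 - 0.00006667·V_4 - 0.0001333·V_5 - 0.0002778·V_6 = 0
  1.45·V_3 - 0.03333·V_1 - 0.00003704·V_2 - 0.0000122·V_4 - 0.4167·V_5 = 0
  1.333·V_4 - 0.8333·V_0 - 0.00006667·V_2 - 0.0000122·V_3 = 0
  0.5954·V_5 - 0.0001333·V_2 - 0.4167·V_3 - 0.1786·V_6 = 0
  0.1789·V_6 - 0.00006667·V_1 - 0.0002778·V_2 - 0.1786·V_5 = 0
Solving these 7 simultaneous equations (Gaussian elimination) gives:
  V_0 = 3.197 V, V_1 = 0.0001416 V, V_2 = 0.2593 V, V_3 = 0.0001403 V
  V_4 = 1.998 V, V_5 = 0.0003954 V, V_6 = 0.0007973 V
R_eq = V_0 / 1 A = 3.197 Ω

Final answer: 3.197 Ω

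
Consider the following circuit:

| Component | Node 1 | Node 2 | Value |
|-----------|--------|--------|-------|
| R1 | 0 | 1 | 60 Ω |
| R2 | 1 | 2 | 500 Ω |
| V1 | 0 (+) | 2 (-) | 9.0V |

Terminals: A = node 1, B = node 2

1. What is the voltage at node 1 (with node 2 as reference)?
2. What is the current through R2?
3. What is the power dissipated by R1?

Nodal analysis, taking node 2 as the 0 V reference.
Source V1 fixes V_0 = 9 V.
KCL at each unknown node (sum of currents leaving = 0; resistances in Ω):
  Node 1: (V_1 - 9)/60 + (V_1 - 0)/500 = 0
Collecting terms: 0.01867 × V_1 = 0.15  =>  V_1 = 8.036 V
Part 1:
  Read off the nodal solution: V_1 = 8.036 V
Part 2:
  I_R2 = (V_1 - V_2)/R2 = (8.036 - 0)/500 = 0.01607 A
  Magnitude: I_R2 = 0.01607 A
Part 3:
  I_R1 = (V_0 - V_1)/R1 = (9 - 8.036)/60 = 0.01607 A
  P_R1 = I_R1² × R1 = (0.01607)² × 60 = 0.0155 W

Final answers:
1. V_1 = 8.036 V
2. I_R2 = 0.01607 A
3. P_R1 = 0.0155 W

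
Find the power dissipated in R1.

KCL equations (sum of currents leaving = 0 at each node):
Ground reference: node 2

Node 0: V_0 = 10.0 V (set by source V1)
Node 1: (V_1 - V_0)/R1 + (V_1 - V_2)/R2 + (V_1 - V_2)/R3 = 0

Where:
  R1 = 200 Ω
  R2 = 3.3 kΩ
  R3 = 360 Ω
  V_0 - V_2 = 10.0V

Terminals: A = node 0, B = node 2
Nodal analysis, taking node 2 as the 0 V reference.
Source V1 fixes V_0 = 10 V.
KCL at each unknown node (sum of currents leaving = 0; resistances in Ω):
  Node 1: (V_1 - 10)/200 + (V_1 - 0)/3300 + (V_1 - 0)/360 = 0
Collecting terms: 0.008081 × V_1 = 0.05  =>  V_1 = 6.188 V
I_R1 = (V_0 - V_1)/R1 = (10 - 6.188)/200 = 0.01906 A
P_R1 = I_R1² × R1 = (0.01906)² × 200 = 0.07268 W

Final answer: 0.07268 W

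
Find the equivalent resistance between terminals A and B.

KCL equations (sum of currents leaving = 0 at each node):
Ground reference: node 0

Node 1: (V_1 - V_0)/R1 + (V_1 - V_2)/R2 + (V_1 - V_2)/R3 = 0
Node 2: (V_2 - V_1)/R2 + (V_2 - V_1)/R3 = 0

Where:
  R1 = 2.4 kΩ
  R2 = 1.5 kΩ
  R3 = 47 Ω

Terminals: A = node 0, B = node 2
Reduce the network between node 0 (A) and node 2 (B) by series/parallel combination:
  Rp1 = R2 ‖ R3 (parallel, both between nodes 1 and 2) = 1/(1/1500 + 1/47) = 45.57 Ω
  Rs1 = R1 + Rp1 (series, joined only at node 1) = 2400 + 45.57 = 2446 Ω
R_eq = 2.446 kΩ

Final answer: 2.446 kΩ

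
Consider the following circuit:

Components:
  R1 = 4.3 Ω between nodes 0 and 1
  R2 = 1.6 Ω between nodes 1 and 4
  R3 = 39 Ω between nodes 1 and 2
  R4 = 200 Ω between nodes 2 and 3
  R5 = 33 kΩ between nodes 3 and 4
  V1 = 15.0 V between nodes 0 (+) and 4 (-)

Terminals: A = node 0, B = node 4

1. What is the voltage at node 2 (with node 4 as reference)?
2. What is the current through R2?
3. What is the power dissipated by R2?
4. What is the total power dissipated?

Nodal analysis, taking node 4 as the 0 V reference.
Source V1 fixes V_0 = 15 V.
KCL at each unknown node (sum of currents leaving = 0; resistances in Ω):
  Node 1: (V_1 - 15)/4.3 + (V_1 - 0)/1.6 + (V_1 - V_2)/39 = 0
  Node 2: (V_2 - V_1)/39 + (V_2 - V_3)/200 = 0
  Node 3: (V_3 - V_2)/200 + (V_3 - 0)/33000 = 0
Collecting terms (coefficients in siemens):
  0.8832·V_1 - 0.02564·V_2 = 3.488
  0.03064·V_2 - 0.02564·V_1 - 0.005·V_3 = 0
  0.00503·V_3 - 0.005·V_2 = 0
Solving these 3 simultaneous equations (Gaussian elimination) gives:
  V_1 = 4.068 V, V_2 = 4.063 V, V_3 = 4.038 V
Part 1:
  Read off the nodal solution: V_2 = 4.063 V
Part 2:
  I_R2 = (V_1 - V_4)/R2 = (4.068 - 0)/1.6 = 2.542 A
  Magnitude: I_R2 = 2.542 A
Part 3:
  I_R2 = (V_1 - V_4)/R2 = (4.068 - 0)/1.6 = 2.542 A
  P_R2 = I_R2² × R2 = (2.542)² × 1.6 = 10.34 W
Part 4:
  Power in each resistor, P = (ΔV)²/R:
    P_R1 = (15 - 4.068)²/4.3 = 27.79 W
    P_R2 = (4.068 - 0)²/1.6 = 10.34 W
    P_R3 = (4.068 - 4.063)²/39 = 0.0000005841 W
    P_R4 = (4.063 - 4.038)²/200 = 0.000002995 W
    P_R5 = (4.038 - 0)²/33000 = 0.0004942 W
  P_total = P_R1 + P_R2 + P_R3 + P_R4 + P_R5 = 38.14 W

Final answers:
1. V_2 = 4.063 V
2. I_R2 = 2.542 A
3. P_R2 = 10.34 W
4. P_total = 38.14 W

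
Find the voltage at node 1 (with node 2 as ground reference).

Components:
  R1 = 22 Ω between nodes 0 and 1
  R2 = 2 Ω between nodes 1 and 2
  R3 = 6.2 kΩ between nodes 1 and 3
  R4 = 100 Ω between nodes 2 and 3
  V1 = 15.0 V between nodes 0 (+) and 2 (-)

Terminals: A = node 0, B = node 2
Nodal analysis, taking node 2 as the 0 V reference.
Source V1 fixes V_0 = 15 V.
KCL at each unknown node (sum of currents leaving = 0; resistances in Ω):
  Node 1: (V_1 - 15)/22 + (V_1 - 0)/2 + (V_1 - V_3)/6200 = 0
  Node 3: (V_3 - V_1)/6200 + (V_3 - 0)/100 = 0
Collecting terms (coefficients in siemens):
  0.5456·V_1 - 0.0001613·V_3 = 0.6818
  0.01016·V_3 - 0.0001613·V_1 = 0
Determinant D = (0.5456)(0.01016) - (-0.0001613)(-0.0001613) = 0.005544
V_1 = [(0.6818)(0.01016) - (-0.0001613)(0)]/D = 1.25 V
V_3 = [(0.5456)(0) - (0.6818)(-0.0001613)]/D = 0.01984 V
The requested potential is V_1 = 1.25 V.

Final answer: V_1 = 1.25 V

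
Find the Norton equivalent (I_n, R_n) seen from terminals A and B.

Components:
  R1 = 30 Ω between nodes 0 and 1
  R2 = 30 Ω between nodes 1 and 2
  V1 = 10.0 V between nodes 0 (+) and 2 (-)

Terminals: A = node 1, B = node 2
Find the Thévenin equivalent first; then I_n = V_th/R_th and R_n = R_th.
Step 1 — V_th is the open-circuit voltage V_A - V_B (nothing connected across the terminals).
Nodal analysis, taking node 2 as the 0 V reference.
Source V1 fixes V_0 = 10 V.
KCL at each unknown node (sum of currents leaving = 0; resistances in Ω):
  Node 1: (V_1 - 10)/30 + (V_1 - 0)/30 = 0
Collecting terms: 0.06667 × V_1 = 0.3333  =>  V_1 = 5 V
V_th = V_1 - V_2 = 5 - 0 = 5 V
Step 2 — R_th: zero the source — replace V1 by a short circuit (node 2 merges into node 0) — and find the resistance seen between A (node 1) and B (node 0).
Reduce the network between node 1 (A) and node 0 (B) by series/parallel combination:
  Rp1 = R1 ‖ R2 (parallel, both between nodes 0 and 1) = 1/(1/30 + 1/30) = 15 Ω
R_th = 15 Ω
I_n = V_th/R_th = 5/15 = 0.3333 A, and R_n = R_th = 15 Ω

Final answer: I_n = 0.3333 A, R_n = 15 Ω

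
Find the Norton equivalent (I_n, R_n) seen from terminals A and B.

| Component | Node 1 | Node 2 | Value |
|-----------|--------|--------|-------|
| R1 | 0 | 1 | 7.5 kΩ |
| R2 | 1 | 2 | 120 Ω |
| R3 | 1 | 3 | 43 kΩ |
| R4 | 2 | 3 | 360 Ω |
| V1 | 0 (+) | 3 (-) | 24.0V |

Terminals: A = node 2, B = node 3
Find the Thévenin equivalent first; then I_n = V_th/R_th and R_n = R_th.
Step 1 — V_th is the open-circuit voltage V_A - V_B (nothing connected across the terminals).
Nodal analysis, taking node 3 as the 0 V reference.
Source V1 fixes V_0 = 24 V.
KCL at each unknown node (sum of currents leaving = 0; resistances in Ω):
  Node 1: (V_1 - 24)/7500 + (V_1 - V_2)/120 + (V_1 - 0)/43000 = 0
  Node 2: (V_2 - V_1)/120 + (V_2 - 0)/360 = 0
Collecting terms (coefficients in siemens):
  0.00849·V_1 - 0.008333·V_2 = 0.0032
  0.01111·V_2 - 0.008333·V_1 = 0
Determinant D = (0.00849)(0.01111) - (-0.008333)(-0.008333) = 0.00002489
V_1 = [(0.0032)(0.01111) - (-0.008333)(0)]/D = 1.429 V
V_2 = [(0.00849)(0) - (0.0032)(-0.008333)]/D = 1.071 V
V_th = V_2 - V_3 = 1.071 - 0 = 1.071 V
Step 2 — R_th: zero the source — replace V1 by a short circuit (node 3 merges into node 0) — and find the resistance seen between A (node 2) and B (node 0).
Reduce the network between node 2 (A) and node 0 (B) by series/parallel combination:
  Rp1 = R1 ‖ R3 (parallel, both between nodes 0 and 1) = 1/(1/7500 + 1/43000) = 6386 Ω
  Rs1 = R2 + Rp1 (series, joined only at node 1) = 120 + 6386 = 6506 Ω
  Rp2 = R4 ‖ Rs1 (parallel, both between nodes 0 and 2) = 1/(1/360 + 1/6506) = 341.1 Ω
R_th = 341.1 Ω
I_n = V_th/R_th = 1.071/341.1 = 0.003141 A, and R_n = R_th = 341.1 Ω

Final answer: I_n = 0.003141 A, R_n = 341.1 Ω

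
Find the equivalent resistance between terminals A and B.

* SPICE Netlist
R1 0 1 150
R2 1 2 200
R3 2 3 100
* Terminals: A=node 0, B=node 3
Reduce the network between node 0 (A) and node 3 (B) by series/parallel combination:
  Rs1 = R1 + R2 (series, joined only at node 1) = 150 + 200 = 350 Ω
  Rs2 = R3 + Rs1 (series, joined only at node 2) = 100 + 350 = 450 Ω
R_eq = 450 Ω

Final answer: 450 Ω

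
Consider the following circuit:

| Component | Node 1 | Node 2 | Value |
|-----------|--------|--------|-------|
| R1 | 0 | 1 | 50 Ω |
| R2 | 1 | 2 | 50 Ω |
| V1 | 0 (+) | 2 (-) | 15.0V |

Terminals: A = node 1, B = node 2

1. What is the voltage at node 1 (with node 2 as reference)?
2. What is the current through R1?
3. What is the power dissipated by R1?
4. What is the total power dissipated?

Nodal analysis, taking node 2 as the 0 V reference.
Source V1 fixes V_0 = 15 V.
KCL at each unknown node (sum of currents leaving = 0; resistances in Ω):
  Node 1: (V_1 - 15)/50 + (V_1 - 0)/50 = 0
Collecting terms: 0.04 × V_1 = 0.3  =>  V_1 = 7.5 V
Part 1:
  Read off the nodal solution: V_1 = 7.5 V
Part 2:
  I_R1 = (V_0 - V_1)/R1 = (15 - 7.5)/50 = 0.15 A
  Magnitude: I_R1 = 0.15 A
Part 3:
  I_R1 = (V_0 - V_1)/R1 = (15 - 7.5)/50 = 0.15 A
  P_R1 = I_R1² × R1 = (0.15)² × 50 = 1.125 W
Part 4:
  Power in each resistor, P = (ΔV)²/R:
    P_R1 = (15 - 7.5)²/50 = 1.125 W
    P_R2 = (7.5 - 0)²/50 = 1.125 W
  P_total = P_R1 + P_R2 = 2.25 W

Final answers:
1. V_1 = 7.5 V
2. I_R1 = 0.15 A
3. P_R1 = 1.125 W
4. P_total = 2.25 W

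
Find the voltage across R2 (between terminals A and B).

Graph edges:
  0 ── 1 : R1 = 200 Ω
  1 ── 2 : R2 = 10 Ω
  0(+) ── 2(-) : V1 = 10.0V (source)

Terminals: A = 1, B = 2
R1 and R2 are in series across V1 (node 0 → node 1 → node 2), and the output A–B is taken across R2, so this is a voltage divider.
Series current: I = V1/(R1 + R2) = 10/(200 + 10) = 10/210 = 0.04762 A
V_R2 = I × R2 = V1 × R2/(R1 + R2) = 10 × 10/210 = 0.4762 V

Final answer: 0.4762 V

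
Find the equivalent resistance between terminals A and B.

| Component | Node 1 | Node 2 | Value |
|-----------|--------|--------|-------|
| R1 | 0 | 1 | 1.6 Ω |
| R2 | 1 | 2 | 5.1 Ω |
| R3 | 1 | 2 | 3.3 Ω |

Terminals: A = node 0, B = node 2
Reduce the network between node 0 (A) and node 2 (B) by series/parallel combination:
  Rp1 = R2 ‖ R3 (parallel, both between nodes 1 and 2) = 1/(1/5.1 + 1/3.3) = 2.004 Ω
  Rs1 = R1 + Rp1 (series, joined only at node 1) = 1.6 + 2.004 = 3.604 Ω
R_eq = 3.604 Ω

Final answer: 3.604 Ω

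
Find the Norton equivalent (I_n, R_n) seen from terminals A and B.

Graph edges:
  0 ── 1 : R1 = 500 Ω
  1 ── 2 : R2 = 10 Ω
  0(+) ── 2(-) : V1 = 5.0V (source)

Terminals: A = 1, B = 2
Find the Thévenin equivalent first; then I_n = V_th/R_th and R_n = R_th.
Step 1 — V_th is the open-circuit voltage V_A - V_B (nothing connected across the terminals).
Nodal analysis, taking node 2 as the 0 V reference.
Source V1 fixes V_0 = 5 V.
KCL at each unknown node (sum of currents leaving = 0; resistances in Ω):
  Node 1: (V_1 - 5)/500 + (V_1 - 0)/10 = 0
Collecting terms: 0.102 × V_1 = 0.01  =>  V_1 = 0.09804 V
V_th = V_1 - V_2 = 0.09804 - 0 = 0.09804 V
Step 2 — R_th: zero the source — replace V1 by a short circuit (node 2 merges into node 0) — and find the resistance seen between A (node 1) and B (node 0).
Reduce the network between node 1 (A) and node 0 (B) by series/parallel combination:
  Rp1 = R1 ‖ R2 (parallel, both between nodes 0 and 1) = 1/(1/500 + 1/10) = 9.804 Ω
R_th = 9.804 Ω
I_n = V_th/R_th = 0.09804/9.804 = 0.01 A, and R_n = R_th = 9.804 Ω

Final answer: I_n = 0.01 A, R_n = 9.804 Ω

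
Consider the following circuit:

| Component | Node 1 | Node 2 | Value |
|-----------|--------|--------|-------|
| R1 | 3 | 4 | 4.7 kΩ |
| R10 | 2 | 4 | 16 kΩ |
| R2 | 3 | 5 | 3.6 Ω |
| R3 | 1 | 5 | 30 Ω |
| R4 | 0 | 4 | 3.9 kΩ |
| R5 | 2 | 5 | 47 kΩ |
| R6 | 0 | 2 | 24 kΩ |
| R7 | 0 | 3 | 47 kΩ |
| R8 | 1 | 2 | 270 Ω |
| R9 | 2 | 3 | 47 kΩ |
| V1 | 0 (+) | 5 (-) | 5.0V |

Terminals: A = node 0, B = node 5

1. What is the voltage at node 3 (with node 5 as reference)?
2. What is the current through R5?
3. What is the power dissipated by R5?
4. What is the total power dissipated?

Nodal analysis, taking node 5 as the 0 V reference.
Source V1 fixes V_0 = 5 V.
KCL at each unknown node (sum of currents leaving = 0; resistances in Ω):
  Node 1: (V_1 - 0)/30 + (V_1 - V_2)/270 = 0
  Node 2: (V_2 - 0)/47000 + (V_2 - 5)/24000 + (V_2 - V_1)/270 + (V_2 - V_3)/47000 + (V_2 - V_4)/16000 = 0
  Node 3: (V_3 - V_4)/4700 + (V_3 - 0)/3.6 + (V_3 - 5)/47000 + (V_3 - V_2)/47000 = 0
  Node 4: (V_4 - V_3)/4700 + (V_4 - 5)/3900 + (V_4 - V_2)/16000 = 0
Collecting terms (coefficients in siemens):
  0.03704·V_1 - 0.003704·V_2 = 0
  0.00385·V_2 - 0.003704·V_1 - 0.00002128·V_3 - 0.0000625·V_4 = 0.0002083
  0.278·V_3 - 0.00002128·V_2 - 0.0002128·V_4 = 0.0001064
  0.0005317·V_4 - 0.0000625·V_2 - 0.0002128·V_3 = 0.001282
Solving these 4 simultaneous equations (Gaussian elimination) gives:
  V_1 = 0.01034 V, V_2 = 0.1034 V, V_3 = 0.002246 V, V_4 = 2.424 V
Part 1:
  Read off the nodal solution: V_3 = 0.002246 V
Part 2:
  I_R5 = (V_2 - V_5)/R5 = (0.1034 - 0)/47000 = 0.0000022 A
  Magnitude: I_R5 = 0.0000022 A
Part 3:
  I_R5 = (V_2 - V_5)/R5 = (0.1034 - 0)/47000 = 0.0000022 A
  P_R5 = I_R5² × R5 = (0.0000022)² × 47000 = 0.0000002276 W
Part 4:
  Power in each resistor, P = (ΔV)²/R:
    P_R1 = (0.002246 - 2.424)²/4700 = 0.001248 W
    P_R2 = (0.002246 - 0)²/3.6 = 0.000001401 W
    P_R3 = (0.01034 - 0)²/30 = 0.000003565 W
    P_R4 = (5 - 2.424)²/3900 = 0.001701 W
    P_R5 = (0.1034 - 0)²/47000 = 0.0000002276 W
    P_R6 = (5 - 0.1034)²/24000 = 0.000999 W
    P_R7 = (5 - 0.002246)²/47000 = 0.0005314 W
    P_R8 = (0.01034 - 0.1034)²/270 = 0.00003209 W
    P_R9 = (0.1034 - 0.002246)²/47000 = 0.0000002178 W
    P_R10 = (0.1034 - 2.424)²/16000 = 0.0003367 W
  P_total = P_R1 + P_R2 + P_R3 + P_R4 + P_R5 + P_R6 + P_R7 + P_R8 + P_R9 + P_R10 = 0.004854 W

Final answers:
1. V_3 = 0.002246 V
2. I_R5 = 2.2e-06 A
3. P_R5 = 2.276e-07 W
4. P_total = 0.004854 W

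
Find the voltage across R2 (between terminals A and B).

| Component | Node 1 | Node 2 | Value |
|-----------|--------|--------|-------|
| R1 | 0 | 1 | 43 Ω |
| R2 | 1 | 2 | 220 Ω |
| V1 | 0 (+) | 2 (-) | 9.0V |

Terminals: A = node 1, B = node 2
R1 and R2 are in series across V1 (node 0 → node 1 → node 2), and the output A–B is taken across R2, so this is a voltage divider.
Series current: I = V1/(R1 + R2) = 9/(43 + 220) = 9/263 = 0.03422 A
V_R2 = I × R2 = V1 × R2/(R1 + R2) = 9 × 220/263 = 7.529 V

Final answer: 7.529 V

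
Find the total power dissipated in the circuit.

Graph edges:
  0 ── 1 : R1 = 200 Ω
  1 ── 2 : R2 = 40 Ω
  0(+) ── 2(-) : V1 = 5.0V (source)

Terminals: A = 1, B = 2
Nodal analysis, taking node 2 as the 0 V reference.
Source V1 fixes V_0 = 5 V.
KCL at each unknown node (sum of currents leaving = 0; resistances in Ω):
  Node 1: (V_1 - 5)/200 + (V_1 - 0)/40 = 0
Collecting terms: 0.03 × V_1 = 0.025  =>  V_1 = 0.8333 V
Power in each resistor, P = (ΔV)²/R:
  P_R1 = (5 - 0.8333)²/200 = 0.08681 W
  P_R2 = (0.8333 - 0)²/40 = 0.01736 W
P_total = P_R1 + P_R2 = 0.1042 W

Final answer: 0.1042 W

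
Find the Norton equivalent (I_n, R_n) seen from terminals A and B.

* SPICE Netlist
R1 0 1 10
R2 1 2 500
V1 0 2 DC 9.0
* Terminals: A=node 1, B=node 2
Find the Thévenin equivalent first; then I_n = V_th/R_th and R_n = R_th.
Step 1 — V_th is the open-circuit voltage V_A - V_B (nothing connected across the terminals).
Nodal analysis, taking node 2 as the 0 V reference.
Source V1 fixes V_0 = 9 V.
KCL at each unknown node (sum of currents leaving = 0; resistances in Ω):
  Node 1: (V_1 - 9)/10 + (V_1 - 0)/500 = 0
Collecting terms: 0.102 × V_1 = 0.9  =>  V_1 = 8.824 V
V_th = V_1 - V_2 = 8.824 - 0 = 8.824 V
Step 2 — R_th: zero the source — replace V1 by a short circuit (node 2 merges into node 0) — and find the resistance seen between A (node 1) and B (node 0).
Reduce the network between node 1 (A) and node 0 (B) by series/parallel combination:
  Rp1 = R1 ‖ R2 (parallel, both between nodes 0 and 1) = 1/(1/10 + 1/500) = 9.804 Ω
R_th = 9.804 Ω
I_n = V_th/R_th = 8.824/9.804 = 0.9 A, and R_n = R_th = 9.804 Ω

Final answer: I_n = 0.9 A, R_n = 9.804 Ω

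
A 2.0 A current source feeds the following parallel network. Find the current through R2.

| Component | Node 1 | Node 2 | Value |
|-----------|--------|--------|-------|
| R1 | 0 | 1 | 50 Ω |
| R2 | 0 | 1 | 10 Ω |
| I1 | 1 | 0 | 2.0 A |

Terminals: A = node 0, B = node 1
All resistors sit directly between nodes 0 and 1, so they are in parallel and share one voltage V; the full source current 2 A splits among them.
1/R_par = 1/50 + 1/10 = 0.12 S  =>  R_par = 8.333 Ω
V = I × R_par = 2 × 8.333 = 16.67 V
I_R2 = V/R2 = 16.67/10 = 1.667 A

Final answer: 1.667 A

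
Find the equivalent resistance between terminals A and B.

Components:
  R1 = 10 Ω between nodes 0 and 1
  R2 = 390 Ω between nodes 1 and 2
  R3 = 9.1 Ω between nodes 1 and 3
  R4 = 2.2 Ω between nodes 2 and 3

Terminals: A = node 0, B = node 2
Reduce the network between node 0 (A) and node 2 (B) by series/parallel combination:
  Rs1 = R3 + R4 (series, joined only at node 3) = 9.1 + 2.2 = 11.3 Ω
  Rp1 = R2 ‖ Rs1 (parallel, both between nodes 1 and 2) = 1/(1/390 + 1/11.3) = 10.98 Ω
  Rs2 = R1 + Rp1 (series, joined only at node 1) = 10 + 10.98 = 20.98 Ω
R_eq = 20.98 Ω

Final answer: 20.98 Ω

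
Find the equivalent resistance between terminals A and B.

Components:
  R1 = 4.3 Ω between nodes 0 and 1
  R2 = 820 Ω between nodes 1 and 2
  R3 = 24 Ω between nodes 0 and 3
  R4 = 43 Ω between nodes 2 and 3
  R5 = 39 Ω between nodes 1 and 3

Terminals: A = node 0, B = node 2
The network is not a plain series/parallel combination. Inject a 1 A test current into terminal A (node 0) and return it from terminal B (node 2); then R_eq = V_A / (1 A).
Nodal analysis, taking node 2 as the 0 V reference.
Current source I_test pushes 1 A into node 0 and draws it out of node 2.
KCL at each unknown node (sum of currents leaving = 0; resistances in Ω):
  Node 0: (V_0 - V_1)/4.3 + (V_0 - V_3)/24 - 1 = 0
  Node 1: (V_1 - V_0)/4.3 + (V_1 - 0)/820 + (V_1 - V_3)/39 = 0
  Node 3: (V_3 - V_0)/24 + (V_3 - V_1)/39 + (V_3 - 0)/43 = 0
Collecting terms (coefficients in siemens):
  0.2742·V_0 - 0.2326·V_1 - 0.04167·V_3 = 1
  0.2594·V_1 - 0.2326·V_0 - 0.02564·V_3 = 0
  0.09056·V_3 - 0.04167·V_0 - 0.02564·V_1 = 0
Solving these 3 simultaneous equations (Gaussian elimination) gives:
  V_0 = 54.76 V, V_1 = 53.06 V, V_3 = 40.22 V
R_eq = V_0 / 1 A = 54.76 Ω

Final answer: 54.76 Ω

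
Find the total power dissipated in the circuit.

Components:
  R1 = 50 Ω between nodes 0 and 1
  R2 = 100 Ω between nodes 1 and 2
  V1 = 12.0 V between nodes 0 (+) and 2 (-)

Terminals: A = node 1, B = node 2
Nodal analysis, taking node 2 as the 0 V reference.
Source V1 fixes V_0 = 12 V.
KCL at each unknown node (sum of currents leaving = 0; resistances in Ω):
  Node 1: (V_1 - 12)/50 + (V_1 - 0)/100 = 0
Collecting terms: 0.03 × V_1 = 0.24  =>  V_1 = 8 V
Power in each resistor, P = (ΔV)²/R:
  P_R1 = (12 - 8)²/50 = 0.32 W
  P_R2 = (8 - 0)²/100 = 0.64 W
P_total = P_R1 + P_R2 = 0.96 W

Final answer: 0.96 W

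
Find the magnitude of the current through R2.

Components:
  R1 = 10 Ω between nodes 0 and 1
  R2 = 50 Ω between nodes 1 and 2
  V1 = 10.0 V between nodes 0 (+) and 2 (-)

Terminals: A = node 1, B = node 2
Nodal analysis, taking node 2 as the 0 V reference.
Source V1 fixes V_0 = 10 V.
KCL at each unknown node (sum of currents leaving = 0; resistances in Ω):
  Node 1: (V_1 - 10)/10 + (V_1 - 0)/50 = 0
Collecting terms: 0.12 × V_1 = 1  =>  V_1 = 8.333 V
I_R2 = (V_1 - V_2)/R2 = (8.333 - 0)/50 = 0.1667 A
|I_R2| = 0.1667 A

Final answer: |I_R2| = 0.1667 A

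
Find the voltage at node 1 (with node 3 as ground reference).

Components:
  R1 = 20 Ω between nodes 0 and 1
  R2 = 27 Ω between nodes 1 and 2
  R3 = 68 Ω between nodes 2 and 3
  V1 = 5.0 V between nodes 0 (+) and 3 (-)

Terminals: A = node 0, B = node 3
Nodal analysis, taking node 3 as the 0 V reference.
Source V1 fixes V_0 = 5 V.
KCL at each unknown node (sum of currents leaving = 0; resistances in Ω):
  Node 1: (V_1 - 5)/20 + (V_1 - V_2)/27 = 0
  Node 2: (V_2 - V_1)/27 + (V_2 - 0)/68 = 0
Collecting terms (coefficients in siemens):
  0.08704·V_1 - 0.03704·V_2 = 0.25
  0.05174·V_2 - 0.03704·V_1 = 0
Determinant D = (0.08704)(0.05174) - (-0.03704)(-0.03704) = 0.003132
V_1 = [(0.25)(0.05174) - (-0.03704)(0)]/D = 4.13 V
V_2 = [(0.08704)(0) - (0.25)(-0.03704)]/D = 2.957 V
The requested potential is V_1 = 4.13 V.

Final answer: V_1 = 4.13 V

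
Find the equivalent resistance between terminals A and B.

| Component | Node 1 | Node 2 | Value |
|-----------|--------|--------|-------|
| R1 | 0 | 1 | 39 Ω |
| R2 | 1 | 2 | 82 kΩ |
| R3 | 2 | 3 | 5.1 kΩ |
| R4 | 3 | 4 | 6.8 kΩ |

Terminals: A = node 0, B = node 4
Reduce the network between node 0 (A) and node 4 (B) by series/parallel combination:
  Rs1 = R1 + R2 (series, joined only at node 1) = 39 + 82000 = 82040 Ω
  Rs2 = R3 + Rs1 (series, joined only at node 2) = 5100 + 82040 = 87140 Ω
  Rs3 = R4 + Rs2 (series, joined only at node 3) = 6800 + 87140 = 93940 Ω
R_eq = 93.94 kΩ

Final answer: 93.94 kΩ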